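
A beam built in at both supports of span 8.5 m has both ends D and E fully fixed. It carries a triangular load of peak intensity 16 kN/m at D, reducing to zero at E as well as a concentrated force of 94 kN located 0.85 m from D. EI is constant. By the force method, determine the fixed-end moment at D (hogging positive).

M_D = 122.5 kN·m

Take the two fixed-end moments M_D, M_E as redundants; the released structure is the simple span DE.
On the primary (simply-supported) span, the end slopes from the loading are:
  at D: triangular load, peak 16: w₀L³/(45EI) = 218.4/EI
  at E: triangular load, peak 16: 7w₀L³/(360EI) = 191.1/EI
  at D: point load 94 at a = 0.85: Pab(L + b)/(6LEI) = 193.6/EI
  at E: point load 94 at a = 0.85: Pab(L + a)/(6LEI) = 112.1/EI
  θ_D0 = 411.9/EI,  θ_E0 = 303.1/EI
Flexibility coefficients: a unit moment at one end gives L/(3EI) there and L/(6EI) at the far end, so f₁₁ = f₂₂ = 2.833/EI and f₁₂ = f₂₁ = 1.417/EI.
Compatibility — zero rotation at each built-in end:
  2.833 M_D + 1.417 M_E = 411.9
  1.417 M_D + 2.833 M_E = 303.1
Solving the pair gives M_D = 122.5 kN·m and M_E = 45.72 kN·m (hogging).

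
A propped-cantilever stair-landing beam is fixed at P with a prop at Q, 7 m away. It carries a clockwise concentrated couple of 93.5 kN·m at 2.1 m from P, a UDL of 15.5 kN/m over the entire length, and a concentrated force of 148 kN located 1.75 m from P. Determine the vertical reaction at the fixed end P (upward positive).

R_P = 192.9 kN

Take the reaction at Q as the redundant and release it; the primary structure is a cantilever fixed at P.
Free-end deflection of the primary structure under the applied loading (downward +):
  clockwise couple 93.5 at a = 2.1: M₀a(2L − a)/(2EI) = 1168/EI
  UDL 15.5: wL⁴/(8EI) = 4652/EI
  point load 148 at a = 1.75: Pa²(3L − a)/(6EI) = 1454/EI
  δ_0 = 7274/EI
Tip deflection under a unit load at Q: L³/(3EI) = 114.3/EI.
Compatibility at Q: δ_0 − R_Q·δ_{QQ} = 0, so R_Q = 7274/114.3 = 63.62 kN.
Vertical equilibrium: R_P = ΣP − R_Q = 256.5 − 63.62 = 192.9 kN.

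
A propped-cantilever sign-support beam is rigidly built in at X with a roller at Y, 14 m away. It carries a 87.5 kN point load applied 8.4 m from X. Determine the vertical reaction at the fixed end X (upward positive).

Remove the prop at Y; the released (primary) structure is a cantilever built in at X.
Free-end deflection of the primary structure under the applied loading (downward +):
  point load 87.5 at a = 8.4: Pa²(3L − a)/(6EI) = 34574/EI
Flexibility coefficient — unit upward force at Y: δ_{YY} = L³/(3EI) = 914.7/EI.
The prop prevents deflection at Y: R_Y = δ_0/δ_{YY} = 34574/914.7 = 37.8 kN.
Vertical equilibrium: R_X = ΣP − R_Y = 87.5 − 37.8 = 49.7 kN.

R_X = 49.7 kN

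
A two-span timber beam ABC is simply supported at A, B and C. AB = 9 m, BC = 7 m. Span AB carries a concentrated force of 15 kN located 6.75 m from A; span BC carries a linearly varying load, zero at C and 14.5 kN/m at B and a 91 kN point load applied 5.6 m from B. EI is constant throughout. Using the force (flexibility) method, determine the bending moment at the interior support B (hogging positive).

Insert a hinge at B; M_B is the redundant, and each span becomes simply supported.
Discontinuity in slope at B on the released structure — sum the simple-span end rotations:
  span AB: point load 15 at a = 6.75: Pab(L + a)/(6LEI) = 66.45/EI
  span BC: triangular load, peak 14.5: w₀L³/(45EI) = 110.5/EI
  span BC: point load 91 at a = 5.6: Pab(L + b)/(6LEI) = 142.7/EI
  relative rotation θ_0 = (66.45 + 253.2)/EI = 319.7/EI
A unit hogging moment at B produces rotation L₁/(3EI) + L₂/(3EI) = 5.333/EI.
Slope continuity at B: θ_0 = M_B·5.333/EI, so M_B = 319.7/5.333 = 59.94 kN·m (hogging).

M_B = 59.94 kN·m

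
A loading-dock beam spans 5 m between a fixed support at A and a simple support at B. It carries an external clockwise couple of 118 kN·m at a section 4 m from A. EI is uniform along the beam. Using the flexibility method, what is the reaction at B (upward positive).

R_B = 33.98 kN

Choose R_B as the redundant. The primary structure is the cantilever fixed at A.
Downward deflection at the released point B due to the loads:
  clockwise couple 118 at a = 4: M₀a(2L − a)/(2EI) = 1416/EI
Tip deflection under a unit load at B: L³/(3EI) = 41.67/EI.
The prop prevents deflection at B: R_B = δ_0/δ_{BB} = 1416/41.67 = 33.98 kN.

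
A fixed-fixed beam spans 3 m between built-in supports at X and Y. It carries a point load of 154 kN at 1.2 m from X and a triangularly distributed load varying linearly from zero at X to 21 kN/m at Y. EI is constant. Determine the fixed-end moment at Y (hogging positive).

M_Y = 53.8 kN·m

Release both end moments; the primary structure is a simply-supported span XY with redundants M_X and M_Y.
On the primary (simply-supported) span, the end slopes from the loading are:
  at X: point load 154 at a = 1.2: Pab(L + b)/(6LEI) = 88.7/EI
  at Y: point load 154 at a = 1.2: Pab(L + a)/(6LEI) = 77.62/EI
  at X: triangular load, peak 21: 7w₀L³/(360EI) = 11.03/EI
  at Y: triangular load, peak 21: w₀L³/(45EI) = 12.6/EI
  θ_X0 = 99.73/EI,  θ_Y0 = 90.22/EI
Flexibility coefficients: a unit moment at one end gives L/(3EI) there and L/(6EI) at the far end, so f₁₁ = f₂₂ = 1/EI and f₁₂ = f₂₁ = 0.5/EI.
Compatibility — zero rotation at each built-in end:
  1 M_X + 0.5 M_Y = 99.73
  0.5 M_X + 1 M_Y = 90.22
Solving the pair gives M_X = 72.83 kN·m and M_Y = 53.8 kN·m (hogging).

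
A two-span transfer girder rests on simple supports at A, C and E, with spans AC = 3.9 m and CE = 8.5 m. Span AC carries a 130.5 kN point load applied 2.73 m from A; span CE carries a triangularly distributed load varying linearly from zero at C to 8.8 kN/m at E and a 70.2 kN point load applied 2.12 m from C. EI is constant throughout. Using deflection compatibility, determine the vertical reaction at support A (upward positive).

R_A = 8.119 kN

Take M_C as the redundant. Released structure: two simple spans AC and CE with a hinge at C.
End slopes at the hinge C, treating each span as simply supported:
  span AC: point load 130.5 at a = 2.73: Pab(L + a)/(6LEI) = 118.1/EI
  span CE: triangular load, peak 8.8: 7w₀L³/(360EI) = 105.1/EI
  span CE: point load 70.2 at a = 2.12: Pab(L + b)/(6LEI) = 277/EI
  relative rotation θ_0 = (118.1 + 382.1)/EI = 500.2/EI
A unit hogging moment at C produces rotation L₁/(3EI) + L₂/(3EI) = 4.133/EI.
Compatibility: M_C·(L₁+L₂)/(3EI) = θ_0, giving M_C = 121 kN·m (hogging).
Span AC, ΣM about A with M_C applied at C: R_C^{AC}·3.9 = 356.3 + 121, so R_C^{AC} = 122.4 kN and R_A = 130.5 − 122.4 = 8.119 kN.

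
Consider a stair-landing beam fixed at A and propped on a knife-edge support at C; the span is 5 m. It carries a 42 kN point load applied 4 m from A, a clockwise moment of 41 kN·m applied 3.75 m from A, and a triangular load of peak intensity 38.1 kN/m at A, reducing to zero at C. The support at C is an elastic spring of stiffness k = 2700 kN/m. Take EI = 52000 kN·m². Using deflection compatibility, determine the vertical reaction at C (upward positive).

Take the reaction at C as the redundant and release it; the primary structure is a cantilever fixed at A.
Primary-structure tip deflection at C by superposition:
  point load 42 at a = 4: Pa²(3L − a)/(6EI) = 1232/EI
  clockwise couple 41 at a = 3.75: M₀a(2L − a)/(2EI) = 480.5/EI
  triangular load, peak 38.1 at the fixed end: w₀L⁴/(30EI) = 793.8/EI
  δ_0 = 2506/EI
Flexibility coefficient — unit upward force at C: δ_{CC} = L³/(3EI) = 41.67/EI.
With EI = 52000 kN·m²: δ_0 = 0.048197 m and δ_{CC} = 0.000801 m/kN.
Compatibility — the spring shortens by R_C/k under the reaction it provides: δ_0 − R_C·δ_{CC} = R_C/k. With 1/k = 0.00037 m/kN, R_C = δ_0 / (δ_{CC} + 1/k) = 0.048197 / (0.000801 + 0.00037) = 41.14 kN.

R_C = 41.14 kN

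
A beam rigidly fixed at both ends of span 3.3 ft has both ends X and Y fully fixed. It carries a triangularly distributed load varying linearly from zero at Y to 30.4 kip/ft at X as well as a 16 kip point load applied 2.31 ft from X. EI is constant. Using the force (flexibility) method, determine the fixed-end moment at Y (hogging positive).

Release both end moments; the primary structure is a simply-supported span XY with redundants M_X and M_Y.
End rotations of the released simple span under the applied load (×1/EI):
  at X: triangular load, peak 30.4: w₀L³/(45EI) = 24.28/EI
  at Y: triangular load, peak 30.4: 7w₀L³/(360EI) = 21.24/EI
  at X: point load 16 at a = 2.31: Pab(L + b)/(6LEI) = 7.928/EI
  at Y: point load 16 at a = 2.31: Pab(L + a)/(6LEI) = 10.37/EI
  θ_X0 = 32.21/EI,  θ_Y0 = 31.61/EI
Flexibility coefficients: a unit moment at one end gives L/(3EI) there and L/(6EI) at the far end, so f₁₁ = f₂₂ = 1.1/EI and f₁₂ = f₂₁ = 0.55/EI.
Compatibility — zero rotation at each built-in end:
  1.1 M_X + 0.55 M_Y = 32.21
  0.55 M_X + 1.1 M_Y = 31.61
Solving the pair gives M_X = 19.88 kip·ft and M_Y = 18.8 kip·ft (hogging).

M_Y = 18.8 kip·ft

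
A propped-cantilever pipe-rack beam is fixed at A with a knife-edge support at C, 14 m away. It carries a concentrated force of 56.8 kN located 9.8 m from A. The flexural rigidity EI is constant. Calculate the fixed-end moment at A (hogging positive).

Release the roller at C. Primary structure: cantilever fixed at A.
Free-end deflection of the primary structure under the applied loading (downward +):
  point load 56.8 at a = 9.8: Pa²(3L − a)/(6EI) = 29276/EI
Flexibility coefficient — unit upward force at C: δ_{CC} = L³/(3EI) = 914.7/EI.
Compatibility at C: δ_0 − R_C·δ_{CC} = 0, so R_C = 29276/914.7 = 32.01 kN.
Moment equilibrium about A: M_A = Σ(load moments about A) − R_C·L = 556.6 − 32.01×14 = 108.5 kN·m.

M_A = 108.5 kN·m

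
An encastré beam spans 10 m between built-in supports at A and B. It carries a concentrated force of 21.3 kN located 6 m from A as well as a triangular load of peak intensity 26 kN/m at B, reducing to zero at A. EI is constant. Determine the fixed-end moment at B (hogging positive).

M_B = 160.7 kN·m

Release both end moments; the primary structure is a simply-supported span AB with redundants M_A and M_B.
End rotations of the released simple span under the applied load (×1/EI):
  at A: point load 21.3 at a = 6: Pab(L + b)/(6LEI) = 119.3/EI
  at B: point load 21.3 at a = 6: Pab(L + a)/(6LEI) = 136.3/EI
  at A: triangular load, peak 26: 7w₀L³/(360EI) = 505.6/EI
  at B: triangular load, peak 26: w₀L³/(45EI) = 577.8/EI
  θ_A0 = 624.8/EI,  θ_B0 = 714.1/EI
Flexibility coefficients: a unit moment at one end gives L/(3EI) there and L/(6EI) at the far end, so f₁₁ = f₂₂ = 3.333/EI and f₁₂ = f₂₁ = 1.667/EI.
Compatibility — zero rotation at each built-in end:
  3.333 M_A + 1.667 M_B = 624.8
  1.667 M_A + 3.333 M_B = 714.1
Solving the pair gives M_A = 107.1 kN·m and M_B = 160.7 kN·m (hogging).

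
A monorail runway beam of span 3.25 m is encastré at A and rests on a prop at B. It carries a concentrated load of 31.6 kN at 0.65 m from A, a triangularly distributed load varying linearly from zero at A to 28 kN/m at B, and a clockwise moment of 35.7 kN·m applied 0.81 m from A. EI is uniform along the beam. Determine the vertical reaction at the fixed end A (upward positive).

R_A = 43.12 kN

Take the reaction at B as the redundant and release it; the primary structure is a cantilever fixed at A.
Primary-structure tip deflection at B by superposition:
  point load 31.6 at a = 0.65: Pa²(3L − a)/(6EI) = 20.25/EI
  triangular load, peak 28 at the free end: 11w₀L⁴/(120EI) = 286.4/EI
  clockwise couple 35.7 at a = 0.81: M₀a(2L − a)/(2EI) = 82.27/EI
  δ_0 = 388.9/EI
Flexibility coefficient — unit upward force at B: δ_{BB} = L³/(3EI) = 11.44/EI.
The prop prevents deflection at B: R_B = δ_0/δ_{BB} = 388.9/11.44 = 33.98 kN.
Vertical equilibrium: R_A = ΣP − R_B = 77.1 − 33.98 = 43.12 kN.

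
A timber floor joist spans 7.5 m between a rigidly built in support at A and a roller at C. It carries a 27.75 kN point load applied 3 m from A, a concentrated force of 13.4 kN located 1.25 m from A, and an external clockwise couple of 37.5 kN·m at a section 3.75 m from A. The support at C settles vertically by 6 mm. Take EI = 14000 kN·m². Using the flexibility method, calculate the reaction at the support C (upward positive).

Take the reaction at C as the redundant and release it; the primary structure is a cantilever fixed at A.
Deflection at C on the released cantilever, summing each load's contribution:
  point load 27.75 at a = 3: Pa²(3L − a)/(6EI) = 811.7/EI
  point load 13.4 at a = 1.25: Pa²(3L − a)/(6EI) = 74.15/EI
  clockwise couple 37.5 at a = 3.75: M₀a(2L − a)/(2EI) = 791/EI
  δ_0 = 1677/EI
Flexibility coefficient — unit upward force at C: δ_{CC} = L³/(3EI) = 140.6/EI.
With EI = 14000 kN·m²: δ_0 = 0.11978 m and δ_{CC} = 0.010045 m/kN.
Compatibility — the beam at C must follow the support down by 0.006 m: δ_0 − R_C·δ_{CC} = 0.006, so R_C = (0.11978 − 0.006)/0.010045 = 11.33 kN.

R_C = 11.33 kN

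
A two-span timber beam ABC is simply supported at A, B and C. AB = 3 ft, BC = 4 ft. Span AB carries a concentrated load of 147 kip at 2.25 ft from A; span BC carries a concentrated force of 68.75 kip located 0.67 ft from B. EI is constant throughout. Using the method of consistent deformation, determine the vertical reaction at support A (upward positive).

R_A = 19.72 kip

Release continuity at B by inserting a hinge; the redundant is the internal moment M_B. The primary structure is two simply-supported spans AB and BC.
Rotations at B on the released spans (each span's end-slope, ×1/EI):
  span AB: point load 147 at a = 2.25: Pab(L + a)/(6LEI) = 72.35/EI
  span BC: point load 68.75 at a = 0.67: Pab(L + b)/(6LEI) = 46.85/EI
  relative rotation θ_0 = (72.35 + 46.85)/EI = 119.2/EI
A unit hogging moment at B produces rotation L₁/(3EI) + L₂/(3EI) = 2.333/EI.
Compatibility: M_B·(L₁+L₂)/(3EI) = θ_0, giving M_B = 51.09 kip·ft (hogging).
Span AB, ΣM about A with M_B applied at B: R_B^{AB}·3 = 330.8 + 51.09, so R_B^{AB} = 127.3 kip and R_A = 147 − 127.3 = 19.72 kip.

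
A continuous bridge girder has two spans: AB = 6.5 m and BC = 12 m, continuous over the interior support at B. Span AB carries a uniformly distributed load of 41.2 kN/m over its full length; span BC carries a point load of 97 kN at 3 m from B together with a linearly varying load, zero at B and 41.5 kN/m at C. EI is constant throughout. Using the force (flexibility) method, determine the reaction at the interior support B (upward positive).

R_B = 390.8 kN

Insert a hinge at B; M_B is the redundant, and each span becomes simply supported.
End slopes at the hinge B, treating each span as simply supported:
  span AB: UDL 41.2: wL³/(24EI) = 471.4/EI
  span BC: point load 97 at a = 3: Pab(L + b)/(6LEI) = 763.9/EI
  span BC: triangular load, peak 41.5: 7w₀L³/(360EI) = 1394/EI
  relative rotation θ_0 = (471.4 + 2158)/EI = 2630/EI
A unit hogging moment at B produces rotation L₁/(3EI) + L₂/(3EI) = 6.167/EI.
Slope continuity at B: θ_0 = M_B·6.167/EI, so M_B = 2630/6.167 = 426.4 kN·m (hogging).
Span AB, ΣM about A with M_B applied at B: R_B^{AB}·6.5 = 870.4 + 426.4, so R_B^{AB} = 199.5 kN and R_A = 267.8 − 199.5 = 68.29 kN.
Span BC, ΣM about C: R_B^{BC}·12 = 1869 + 426.4, so R_B^{BC} = 191.3 kN and R_C = 346 − 191.3 = 154.7 kN.
R_B = 199.5 + 191.3 = 390.8 kN.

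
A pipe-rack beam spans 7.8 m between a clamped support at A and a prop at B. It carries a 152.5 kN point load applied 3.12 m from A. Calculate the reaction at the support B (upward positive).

R_B = 31.72 kN

Take the reaction at B as the redundant and release it; the primary structure is a cantilever fixed at A.
Downward deflection at the released point B due to the loads:
  point load 152.5 at a = 3.12: Pa²(3L − a)/(6EI) = 5018/EI
Flexibility coefficient — unit upward force at B: δ_{BB} = L³/(3EI) = 158.2/EI.
The prop prevents deflection at B: R_B = δ_0/δ_{BB} = 5018/158.2 = 31.72 kN.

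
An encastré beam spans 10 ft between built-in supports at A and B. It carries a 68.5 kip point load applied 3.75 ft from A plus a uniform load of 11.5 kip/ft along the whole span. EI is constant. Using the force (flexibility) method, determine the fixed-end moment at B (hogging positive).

M_B = 156 kip·ft

Release both end moments; the primary structure is a simply-supported span AB with redundants M_A and M_B.
Simple-span end rotations at A and B under the given loads:
  at A: point load 68.5 at a = 3.75: Pab(L + b)/(6LEI) = 434.8/EI
  at B: point load 68.5 at a = 3.75: Pab(L + a)/(6LEI) = 367.9/EI
  at A: UDL 11.5: wL³/(24EI) = 479.2/EI
  at B: UDL 11.5: wL³/(24EI) = 479.2/EI
  θ_A0 = 914/EI,  θ_B0 = 847.1/EI
Flexibility coefficients: a unit moment at one end gives L/(3EI) there and L/(6EI) at the far end, so f₁₁ = f₂₂ = 3.333/EI and f₁₂ = f₂₁ = 1.667/EI.
Compatibility — zero rotation at each built-in end:
  3.333 M_A + 1.667 M_B = 914
  1.667 M_A + 3.333 M_B = 847.1
Solving the pair gives M_A = 196.2 kip·ft and M_B = 156 kip·ft (hogging).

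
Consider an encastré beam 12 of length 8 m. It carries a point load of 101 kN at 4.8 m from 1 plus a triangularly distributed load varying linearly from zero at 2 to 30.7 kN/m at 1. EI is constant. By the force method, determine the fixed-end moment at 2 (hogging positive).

Take the two fixed-end moments M_1, M_2 as redundants; the released structure is the simple span 12.
On the primary (simply-supported) span, the end slopes from the loading are:
  at 1: point load 101 at a = 4.8: Pab(L + b)/(6LEI) = 362/EI
  at 2: point load 101 at a = 4.8: Pab(L + a)/(6LEI) = 413.7/EI
  at 1: triangular load, peak 30.7: w₀L³/(45EI) = 349.3/EI
  at 2: triangular load, peak 30.7: 7w₀L³/(360EI) = 305.6/EI
  θ_10 = 711.3/EI,  θ_20 = 719.3/EI
Flexibility coefficients: a unit moment at one end gives L/(3EI) there and L/(6EI) at the far end, so f₁₁ = f₂₂ = 2.667/EI and f₁₂ = f₂₁ = 1.333/EI.
Compatibility — zero rotation at each built-in end:
  2.667 M_1 + 1.333 M_2 = 711.3
  1.333 M_1 + 2.667 M_2 = 719.3
Solving the pair gives M_1 = 175.8 kN·m and M_2 = 181.8 kN·m (hogging).

M_2 = 181.8 kN·m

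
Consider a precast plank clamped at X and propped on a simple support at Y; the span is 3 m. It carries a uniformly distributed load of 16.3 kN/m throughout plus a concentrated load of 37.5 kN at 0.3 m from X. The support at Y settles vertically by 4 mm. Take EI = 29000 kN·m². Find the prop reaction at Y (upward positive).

R_Y = 5.992 kN

Choose R_Y as the redundant. The primary structure is the cantilever fixed at X.
Primary-structure tip deflection at Y by superposition:
  UDL 16.3: wL⁴/(8EI) = 165/EI
  point load 37.5 at a = 0.3: Pa²(3L − a)/(6EI) = 4.894/EI
  δ_0 = 169.9/EI
Tip deflection under a unit load at Y: L³/(3EI) = 9/EI.
With EI = 29000 kN·m²: δ_0 = 0.00586 m and δ_{YY} = 0.00031 m/kN.
Compatibility — the beam at Y must follow the support down by 0.004 m: δ_0 − R_Y·δ_{YY} = 0.004, so R_Y = (0.00586 − 0.004)/0.00031 = 5.992 kN.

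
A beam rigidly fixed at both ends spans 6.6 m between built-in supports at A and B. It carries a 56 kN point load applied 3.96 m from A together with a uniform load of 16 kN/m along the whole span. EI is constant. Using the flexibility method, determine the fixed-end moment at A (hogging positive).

Take the two fixed-end moments M_A, M_B as redundants; the released structure is the simple span AB.
On the primary (simply-supported) span, the end slopes from the loading are:
  at A: point load 56 at a = 3.96: Pab(L + b)/(6LEI) = 136.6/EI
  at B: point load 56 at a = 3.96: Pab(L + a)/(6LEI) = 156.1/EI
  at A: UDL 16: wL³/(24EI) = 191.7/EI
  at B: UDL 16: wL³/(24EI) = 191.7/EI
  θ_A0 = 328.3/EI,  θ_B0 = 347.8/EI
Flexibility coefficients: a unit moment at one end gives L/(3EI) there and L/(6EI) at the far end, so f₁₁ = f₂₂ = 2.2/EI and f₁₂ = f₂₁ = 1.1/EI.
Compatibility — zero rotation at each built-in end:
  2.2 M_A + 1.1 M_B = 328.3
  1.1 M_A + 2.2 M_B = 347.8
Solving the pair gives M_A = 93.56 kN·m and M_B = 111.3 kN·m (hogging).

M_A = 93.56 kN·m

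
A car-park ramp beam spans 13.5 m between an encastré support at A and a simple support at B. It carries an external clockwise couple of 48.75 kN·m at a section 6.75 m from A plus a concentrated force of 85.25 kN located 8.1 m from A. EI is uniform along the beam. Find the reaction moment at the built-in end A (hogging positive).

M_A = 187.3 kN·m

Choose R_B as the redundant. The primary structure is the cantilever fixed at A.
Deflection at B on the released cantilever, summing each load's contribution:
  clockwise couple 48.75 at a = 6.75: M₀a(2L − a)/(2EI) = 3332/EI
  point load 85.25 at a = 8.1: Pa²(3L − a)/(6EI) = 30204/EI
  δ_0 = 33535/EI
Flexibility coefficient — unit upward force at B: δ_{BB} = L³/(3EI) = 820.1/EI.
Compatibility at B: δ_0 − R_B·δ_{BB} = 0, so R_B = 33535/820.1 = 40.89 kN.
Moment equilibrium about A: M_A = Σ(load moments about A) − R_B·L = 739.3 − 40.89×13.5 = 187.3 kN·m.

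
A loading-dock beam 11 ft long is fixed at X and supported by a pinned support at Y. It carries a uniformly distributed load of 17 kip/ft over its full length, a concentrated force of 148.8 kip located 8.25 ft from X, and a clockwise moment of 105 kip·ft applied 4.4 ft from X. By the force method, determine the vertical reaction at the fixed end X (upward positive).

R_X = 162.3 kip

Choose R_Y as the redundant. The primary structure is the cantilever fixed at X.
Deflection at Y on the released cantilever, summing each load's contribution:
  UDL 17: wL⁴/(8EI) = 31112/EI
  point load 148.8 at a = 8.25: Pa²(3L − a)/(6EI) = 41777/EI
  clockwise couple 105 at a = 4.4: M₀a(2L − a)/(2EI) = 4066/EI
  δ_0 = 76954/EI
Tip deflection under a unit load at Y: L³/(3EI) = 443.7/EI.
Compatibility at Y: δ_0 − R_Y·δ_{YY} = 0, so R_Y = 76954/443.7 = 173.5 kip.
Vertical equilibrium: R_X = ΣP − R_Y = 335.8 − 173.5 = 162.3 kip.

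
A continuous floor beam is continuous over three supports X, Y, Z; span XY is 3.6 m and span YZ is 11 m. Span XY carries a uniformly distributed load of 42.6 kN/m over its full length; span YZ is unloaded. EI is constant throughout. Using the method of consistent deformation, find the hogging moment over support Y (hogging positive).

Release continuity at Y by inserting a hinge; the redundant is the internal moment M_Y. The primary structure is two simply-supported spans XY and YZ.
Rotations at Y on the released spans (each span's end-slope, ×1/EI):
  span XY: UDL 42.6: wL³/(24EI) = 82.81/EI
  relative rotation θ_0 = (82.81 + 0)/EI = 82.81/EI
A unit hogging moment at Y produces rotation L₁/(3EI) + L₂/(3EI) = 4.867/EI.
Compatibility: M_Y·(L₁+L₂)/(3EI) = θ_0, giving M_Y = 17.02 kN·m (hogging).

M_Y = 17.02 kN·m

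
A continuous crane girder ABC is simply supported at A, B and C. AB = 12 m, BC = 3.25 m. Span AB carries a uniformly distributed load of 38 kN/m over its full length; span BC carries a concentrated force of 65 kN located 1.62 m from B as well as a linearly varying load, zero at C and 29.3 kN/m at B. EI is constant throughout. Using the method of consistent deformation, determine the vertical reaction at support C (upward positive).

R_C = -121.3 kN

Release continuity at B by inserting a hinge; the redundant is the internal moment M_B. The primary structure is two simply-supported spans AB and BC.
Rotations at B on the released spans (each span's end-slope, ×1/EI):
  span AB: UDL 38: wL³/(24EI) = 2736/EI
  span BC: point load 65 at a = 1.62: Pab(L + b)/(6LEI) = 42.95/EI
  span BC: triangular load, peak 29.3: w₀L³/(45EI) = 22.35/EI
  relative rotation θ_0 = (2736 + 65.31)/EI = 2801/EI
A unit hogging moment at B produces rotation L₁/(3EI) + L₂/(3EI) = 5.083/EI.
Compatibility: M_B·(L₁+L₂)/(3EI) = θ_0, giving M_B = 551.1 kN·m (hogging).
Span BC, ΣM about C: R_B^{BC}·3.25 = 209.1 + 551.1, so R_B^{BC} = 233.9 kN and R_C = 112.6 − 233.9 = -121.3 kN.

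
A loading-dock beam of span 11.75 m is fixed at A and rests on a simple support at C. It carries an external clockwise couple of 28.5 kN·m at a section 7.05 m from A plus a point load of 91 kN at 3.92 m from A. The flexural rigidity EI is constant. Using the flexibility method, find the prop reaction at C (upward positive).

Take the reaction at C as the redundant and release it; the primary structure is a cantilever fixed at A.
Downward deflection at the released point C due to the loads:
  clockwise couple 28.5 at a = 7.05: M₀a(2L − a)/(2EI) = 1653/EI
  point load 91 at a = 3.92: Pa²(3L − a)/(6EI) = 7302/EI
  δ_0 = 8954/EI
Tip deflection under a unit load at C: L³/(3EI) = 540.7/EI.
The prop prevents deflection at C: R_C = δ_0/δ_{CC} = 8954/540.7 = 16.56 kN.

R_C = 16.56 kN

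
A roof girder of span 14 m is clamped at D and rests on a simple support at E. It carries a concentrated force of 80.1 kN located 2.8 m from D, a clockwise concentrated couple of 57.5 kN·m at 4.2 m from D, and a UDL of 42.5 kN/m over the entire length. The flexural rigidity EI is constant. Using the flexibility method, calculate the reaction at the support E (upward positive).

Take the reaction at E as the redundant and release it; the primary structure is a cantilever fixed at D.
Free-end deflection of the primary structure under the applied loading (downward +):
  point load 80.1 at a = 2.8: Pa²(3L − a)/(6EI) = 4103/EI
  clockwise couple 57.5 at a = 4.2: M₀a(2L − a)/(2EI) = 2874/EI
  UDL 42.5: wL⁴/(8EI) = 204085/EI
  δ_0 = 211062/EI
Tip deflection under a unit load at E: L³/(3EI) = 914.7/EI.
The prop prevents deflection at E: R_E = δ_0/δ_{EE} = 211062/914.7 = 230.8 kN.

R_E = 230.8 kN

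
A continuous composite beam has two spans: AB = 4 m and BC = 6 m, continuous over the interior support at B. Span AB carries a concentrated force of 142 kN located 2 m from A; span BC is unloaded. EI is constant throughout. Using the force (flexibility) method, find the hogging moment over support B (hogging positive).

Release continuity at B by inserting a hinge; the redundant is the internal moment M_B. The primary structure is two simply-supported spans AB and BC.
Discontinuity in slope at B on the released structure — sum the simple-span end rotations:
  span AB: point load 142 at a = 2: Pab(L + a)/(6LEI) = 142/EI
  relative rotation θ_0 = (142 + 0)/EI = 142/EI
A unit hogging moment at B produces rotation L₁/(3EI) + L₂/(3EI) = 3.333/EI.
Compatibility: M_B·(L₁+L₂)/(3EI) = θ_0, giving M_B = 42.6 kN·m (hogging).

M_B = 42.6 kN·m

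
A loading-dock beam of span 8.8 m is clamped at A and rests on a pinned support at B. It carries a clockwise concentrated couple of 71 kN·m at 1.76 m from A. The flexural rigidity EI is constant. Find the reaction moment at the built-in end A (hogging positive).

Remove the prop at B; the released (primary) structure is a cantilever built in at A.
Downward deflection at the released point B due to the loads:
  clockwise couple 71 at a = 1.76: M₀a(2L − a)/(2EI) = 989.7/EI
Flexibility coefficient — unit upward force at B: δ_{BB} = L³/(3EI) = 227.2/EI.
Compatibility at B: δ_0 − R_B·δ_{BB} = 0, so R_B = 989.7/227.2 = 4.357 kN.
Moment equilibrium about A: M_A = Σ(load moments about A) − R_B·L = 71 − 4.357×8.8 = 32.66 kN·m.

M_A = 32.66 kN·m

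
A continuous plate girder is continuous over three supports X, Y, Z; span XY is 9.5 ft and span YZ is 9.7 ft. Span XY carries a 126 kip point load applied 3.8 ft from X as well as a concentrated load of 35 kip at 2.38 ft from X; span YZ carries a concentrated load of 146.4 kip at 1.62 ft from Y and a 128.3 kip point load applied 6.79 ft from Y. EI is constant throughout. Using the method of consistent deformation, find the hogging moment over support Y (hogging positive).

Release continuity at Y by inserting a hinge; the redundant is the internal moment M_Y. The primary structure is two simply-supported spans XY and YZ.
End slopes at the hinge Y, treating each span as simply supported:
  span XY: point load 126 at a = 3.8: Pab(L + a)/(6LEI) = 636.8/EI
  span XY: point load 35 at a = 2.38: Pab(L + a)/(6LEI) = 123.6/EI
  span YZ: point load 146.4 at a = 1.62: Pab(L + b)/(6LEI) = 585.4/EI
  span YZ: point load 128.3 at a = 6.79: Pab(L + b)/(6LEI) = 549.3/EI
  relative rotation θ_0 = (760.4 + 1135)/EI = 1895/EI
A unit hogging moment at Y produces rotation L₁/(3EI) + L₂/(3EI) = 6.4/EI.
Slope continuity at Y: θ_0 = M_Y·6.4/EI, so M_Y = 1895/6.4 = 296.1 kip·ft (hogging).

M_Y = 296.1 kip·ft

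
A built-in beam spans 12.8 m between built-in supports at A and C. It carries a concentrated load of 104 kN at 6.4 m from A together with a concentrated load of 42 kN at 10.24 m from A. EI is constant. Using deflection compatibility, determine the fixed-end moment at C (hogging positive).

M_C = 235.2 kN·m

Release both end moments; the primary structure is a simply-supported span AC with redundants M_A and M_C.
End rotations of the released simple span under the applied load (×1/EI):
  at A: point load 104 at a = 6.4: Pab(L + b)/(6LEI) = 1065/EI
  at C: point load 104 at a = 6.4: Pab(L + a)/(6LEI) = 1065/EI
  at A: point load 42 at a = 10.24: Pab(L + b)/(6LEI) = 220.2/EI
  at C: point load 42 at a = 10.24: Pab(L + a)/(6LEI) = 330.3/EI
  θ_A0 = 1285/EI,  θ_C0 = 1395/EI
Flexibility coefficients: a unit moment at one end gives L/(3EI) there and L/(6EI) at the far end, so f₁₁ = f₂₂ = 4.267/EI and f₁₂ = f₂₁ = 2.133/EI.
Compatibility — zero rotation at each built-in end:
  4.267 M_A + 2.133 M_C = 1285
  2.133 M_A + 4.267 M_C = 1395
Solving the pair gives M_A = 183.6 kN·m and M_C = 235.2 kN·m (hogging).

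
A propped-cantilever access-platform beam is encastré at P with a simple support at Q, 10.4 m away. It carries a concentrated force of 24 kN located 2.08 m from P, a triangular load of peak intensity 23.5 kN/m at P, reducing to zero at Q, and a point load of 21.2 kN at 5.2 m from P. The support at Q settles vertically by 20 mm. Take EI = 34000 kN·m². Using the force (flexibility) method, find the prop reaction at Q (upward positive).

Remove the prop at Q; the released (primary) structure is a cantilever built in at P.
Deflection at Q on the released cantilever, summing each load's contribution:
  point load 24 at a = 2.08: Pa²(3L − a)/(6EI) = 503.9/EI
  triangular load, peak 23.5 at the fixed end: w₀L⁴/(30EI) = 9164/EI
  point load 21.2 at a = 5.2: Pa²(3L − a)/(6EI) = 2484/EI
  δ_0 = 12152/EI
Tip deflection under a unit load at Q: L³/(3EI) = 375/EI.
With EI = 34000 kN·m²: δ_0 = 0.35741 m and δ_{QQ} = 0.011028 m/kN.
Compatibility — the beam at Q must follow the support down by 0.02 m: δ_0 − R_Q·δ_{QQ} = 0.02, so R_Q = (0.35741 − 0.02)/0.011028 = 30.6 kN.

R_Q = 30.6 kN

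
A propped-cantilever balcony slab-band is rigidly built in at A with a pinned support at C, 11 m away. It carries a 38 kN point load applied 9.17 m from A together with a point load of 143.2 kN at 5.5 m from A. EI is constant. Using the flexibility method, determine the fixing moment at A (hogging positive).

Choose R_C as the redundant. The primary structure is the cantilever fixed at A.
Deflection at C on the released cantilever, summing each load's contribution:
  point load 38 at a = 9.17: Pa²(3L − a)/(6EI) = 12691/EI
  point load 143.2 at a = 5.5: Pa²(3L − a)/(6EI) = 19854/EI
  δ_0 = 32545/EI
Flexibility coefficient — unit upward force at C: δ_{CC} = L³/(3EI) = 443.7/EI.
The prop prevents deflection at C: R_C = δ_0/δ_{CC} = 32545/443.7 = 73.35 kN.
Moment equilibrium about A: M_A = Σ(load moments about A) − R_C·L = 1136 − 73.35×11 = 329.2 kN·m.

M_A = 329.2 kN·m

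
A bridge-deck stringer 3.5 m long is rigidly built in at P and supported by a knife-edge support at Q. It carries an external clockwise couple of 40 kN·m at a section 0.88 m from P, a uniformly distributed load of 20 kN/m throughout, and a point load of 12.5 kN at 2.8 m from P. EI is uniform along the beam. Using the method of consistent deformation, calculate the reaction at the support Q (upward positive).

R_Q = 42.59 kN

Choose R_Q as the redundant. The primary structure is the cantilever fixed at P.
Free-end deflection of the primary structure under the applied loading (downward +):
  clockwise couple 40 at a = 0.88: M₀a(2L − a)/(2EI) = 107.7/EI
  UDL 20: wL⁴/(8EI) = 375.2/EI
  point load 12.5 at a = 2.8: Pa²(3L − a)/(6EI) = 125.8/EI
  δ_0 = 608.6/EI
Flexibility coefficient — unit upward force at Q: δ_{QQ} = L³/(3EI) = 14.29/EI.
The prop prevents deflection at Q: R_Q = δ_0/δ_{QQ} = 608.6/14.29 = 42.59 kN.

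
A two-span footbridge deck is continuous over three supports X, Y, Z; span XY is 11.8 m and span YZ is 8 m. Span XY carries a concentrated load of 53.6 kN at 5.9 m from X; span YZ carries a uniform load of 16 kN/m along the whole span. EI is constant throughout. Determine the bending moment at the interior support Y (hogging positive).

Insert a hinge at Y; M_Y is the redundant, and each span becomes simply supported.
End slopes at the hinge Y, treating each span as simply supported:
  span XY: point load 53.6 at a = 5.9: Pab(L + a)/(6LEI) = 466.5/EI
  span YZ: UDL 16: wL³/(24EI) = 341.3/EI
  relative rotation θ_0 = (466.5 + 341.3)/EI = 807.8/EI
A unit hogging moment at Y produces rotation L₁/(3EI) + L₂/(3EI) = 6.6/EI.
Slope continuity at Y: θ_0 = M_Y·6.6/EI, so M_Y = 807.8/6.6 = 122.4 kN·m (hogging).

M_Y = 122.4 kN·m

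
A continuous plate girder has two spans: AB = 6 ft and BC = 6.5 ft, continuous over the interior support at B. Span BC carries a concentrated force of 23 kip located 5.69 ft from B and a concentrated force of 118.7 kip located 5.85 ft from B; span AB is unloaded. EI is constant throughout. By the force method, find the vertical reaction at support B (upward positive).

R_B = 22.63 kip

Insert a hinge at B; M_B is the redundant, and each span becomes simply supported.
End slopes at the hinge B, treating each span as simply supported:
  span BC: point load 23 at a = 5.69: Pab(L + b)/(6LEI) = 19.87/EI
  span BC: point load 118.7 at a = 5.85: Pab(L + b)/(6LEI) = 82.75/EI
  relative rotation θ_0 = (0 + 102.6)/EI = 102.6/EI
A unit hogging moment at B produces rotation L₁/(3EI) + L₂/(3EI) = 4.167/EI.
Compatibility: M_B·(L₁+L₂)/(3EI) = θ_0, giving M_B = 24.63 kip·ft (hogging).
Span AB, ΣM about A with M_B applied at B: R_B^{AB}·6 = 0 + 24.63, so R_B^{AB} = 4.105 kip and R_A = 0 − 4.105 = -4.105 kip.
Span BC, ΣM about C: R_B^{BC}·6.5 = 95.78 + 24.63, so R_B^{BC} = 18.53 kip and R_C = 141.7 − 18.53 = 123.2 kip.
R_B = 4.105 + 18.53 = 22.63 kip.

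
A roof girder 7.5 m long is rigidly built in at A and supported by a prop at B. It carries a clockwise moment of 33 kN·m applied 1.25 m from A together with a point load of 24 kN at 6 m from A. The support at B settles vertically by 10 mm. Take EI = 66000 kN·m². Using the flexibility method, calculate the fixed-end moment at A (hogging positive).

M_A = 70.35 kN·m

Remove the prop at B; the released (primary) structure is a cantilever built in at A.
Primary-structure tip deflection at B by superposition:
  clockwise couple 33 at a = 1.25: M₀a(2L − a)/(2EI) = 283.6/EI
  point load 24 at a = 6: Pa²(3L − a)/(6EI) = 2376/EI
  δ_0 = 2660/EI
Tip deflection under a unit load at B: L³/(3EI) = 140.6/EI.
With EI = 66000 kN·m²: δ_0 = 0.040297 m and δ_{BB} = 0.002131 m/kN.
Compatibility — the beam at B must follow the support down by 0.01 m: δ_0 − R_B·δ_{BB} = 0.01, so R_B = (0.040297 − 0.01)/0.002131 = 14.22 kN.
Moment equilibrium about A: M_A = Σ(load moments about A) − R_B·L = 177 − 14.22×7.5 = 70.35 kN·m.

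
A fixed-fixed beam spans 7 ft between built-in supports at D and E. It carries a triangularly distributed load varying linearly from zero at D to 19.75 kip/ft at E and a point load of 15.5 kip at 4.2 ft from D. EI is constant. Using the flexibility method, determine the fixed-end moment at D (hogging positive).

Take the two fixed-end moments M_D, M_E as redundants; the released structure is the simple span DE.
On the primary (simply-supported) span, the end slopes from the loading are:
  at D: triangular load, peak 19.75: 7w₀L³/(360EI) = 131.7/EI
  at E: triangular load, peak 19.75: w₀L³/(45EI) = 150.5/EI
  at D: point load 15.5 at a = 4.2: Pab(L + b)/(6LEI) = 42.53/EI
  at E: point load 15.5 at a = 4.2: Pab(L + a)/(6LEI) = 48.61/EI
  θ_D0 = 174.3/EI,  θ_E0 = 199.1/EI
Flexibility coefficients: a unit moment at one end gives L/(3EI) there and L/(6EI) at the far end, so f₁₁ = f₂₂ = 2.333/EI and f₁₂ = f₂₁ = 1.167/EI.
Compatibility — zero rotation at each built-in end:
  2.333 M_D + 1.167 M_E = 174.3
  1.167 M_D + 2.333 M_E = 199.1
Solving the pair gives M_D = 42.67 kip·ft and M_E = 64.01 kip·ft (hogging).

M_D = 42.67 kip·ft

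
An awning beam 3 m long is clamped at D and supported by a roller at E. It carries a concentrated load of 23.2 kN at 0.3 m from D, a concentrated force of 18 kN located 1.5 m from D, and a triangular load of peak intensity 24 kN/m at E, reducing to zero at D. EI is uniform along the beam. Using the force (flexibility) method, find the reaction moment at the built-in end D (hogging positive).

Choose R_E as the redundant. The primary structure is the cantilever fixed at D.
Free-end deflection of the primary structure under the applied loading (downward +):
  point load 23.2 at a = 0.3: Pa²(3L − a)/(6EI) = 3.028/EI
  point load 18 at a = 1.5: Pa²(3L − a)/(6EI) = 50.62/EI
  triangular load, peak 24 at the free end: 11w₀L⁴/(120EI) = 178.2/EI
  δ_0 = 231.9/EI
Tip deflection under a unit load at E: L³/(3EI) = 9/EI.
Compatibility at E: δ_0 − R_E·δ_{EE} = 0, so R_E = 231.9/9 = 25.76 kN.
Moment equilibrium about D: M_D = Σ(load moments about D) − R_E·L = 106 − 25.76×3 = 28.68 kN·m.

M_D = 28.68 kN·m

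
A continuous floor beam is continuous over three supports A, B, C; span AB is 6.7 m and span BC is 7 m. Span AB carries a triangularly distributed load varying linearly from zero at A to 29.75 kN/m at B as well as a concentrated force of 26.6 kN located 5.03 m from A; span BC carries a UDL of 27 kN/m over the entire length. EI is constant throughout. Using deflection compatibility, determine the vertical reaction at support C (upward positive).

Insert a hinge at B; M_B is the redundant, and each span becomes simply supported.
Rotations at B on the released spans (each span's end-slope, ×1/EI):
  span AB: triangular load, peak 29.75: w₀L³/(45EI) = 198.8/EI
  span AB: point load 26.6 at a = 5.03: Pab(L + a)/(6LEI) = 65.2/EI
  span BC: UDL 27: wL³/(24EI) = 385.9/EI
  relative rotation θ_0 = (264 + 385.9)/EI = 649.9/EI
A unit hogging moment at B produces rotation L₁/(3EI) + L₂/(3EI) = 4.567/EI.
Compatibility: M_B·(L₁+L₂)/(3EI) = θ_0, giving M_B = 142.3 kN·m (hogging).
Span BC, ΣM about C: R_B^{BC}·7 = 661.5 + 142.3, so R_B^{BC} = 114.8 kN and R_C = 189 − 114.8 = 74.17 kN.

R_C = 74.17 kN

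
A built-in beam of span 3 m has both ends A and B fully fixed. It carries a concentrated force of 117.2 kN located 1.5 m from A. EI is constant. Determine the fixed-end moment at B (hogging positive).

M_B = 43.95 kN·m

Release both end moments; the primary structure is a simply-supported span AB with redundants M_A and M_B.
On the primary (simply-supported) span, the end slopes from the loading are:
  at A: point load 117.2 at a = 1.5: Pab(L + b)/(6LEI) = 65.92/EI
  at B: point load 117.2 at a = 1.5: Pab(L + a)/(6LEI) = 65.92/EI
  θ_A0 = 65.92/EI,  θ_B0 = 65.92/EI
Flexibility coefficients: a unit moment at one end gives L/(3EI) there and L/(6EI) at the far end, so f₁₁ = f₂₂ = 1/EI and f₁₂ = f₂₁ = 0.5/EI.
Compatibility — zero rotation at each built-in end:
  1 M_A + 0.5 M_B = 65.92
  0.5 M_A + 1 M_B = 65.92
Solving the pair gives M_A = 43.95 kN·m and M_B = 43.95 kN·m (hogging).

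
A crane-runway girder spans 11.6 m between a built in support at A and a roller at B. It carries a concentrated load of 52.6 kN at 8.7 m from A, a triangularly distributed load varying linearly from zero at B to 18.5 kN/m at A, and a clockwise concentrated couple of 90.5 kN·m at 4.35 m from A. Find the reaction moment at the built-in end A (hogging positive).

Choose R_B as the redundant. The primary structure is the cantilever fixed at A.
Primary-structure tip deflection at B by superposition:
  point load 52.6 at a = 8.7: Pa²(3L − a)/(6EI) = 17319/EI
  triangular load, peak 18.5 at the fixed end: w₀L⁴/(30EI) = 11166/EI
  clockwise couple 90.5 at a = 4.35: M₀a(2L − a)/(2EI) = 3710/EI
  δ_0 = 32195/EI
Flexibility coefficient — unit upward force at B: δ_{BB} = L³/(3EI) = 520.3/EI.
Compatibility at B: δ_0 − R_B·δ_{BB} = 0, so R_B = 32195/520.3 = 61.88 kN.
Moment equilibrium about A: M_A = Σ(load moments about A) − R_B·L = 963 − 61.88×11.6 = 245.2 kN·m.

M_A = 245.2 kN·m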